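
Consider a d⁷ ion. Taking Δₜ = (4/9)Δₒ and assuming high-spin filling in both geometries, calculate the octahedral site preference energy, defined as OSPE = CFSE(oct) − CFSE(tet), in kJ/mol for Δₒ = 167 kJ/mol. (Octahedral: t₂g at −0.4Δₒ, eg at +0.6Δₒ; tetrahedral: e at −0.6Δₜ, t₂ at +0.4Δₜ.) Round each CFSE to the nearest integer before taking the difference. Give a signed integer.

-45

Octahedral high-spin t2g^5 e_g^2: CFSE = -0.8 × 167 = -134 kJ/mol.
In a tetrahedral site the filling is e^4 t2^3: CFSE(tet) = -1.2Δₜ = -1.2 × (4/9)(167) = -89 kJ/mol.
Subtracting, OSPE = -134 − (-89) = -45 kJ/mol.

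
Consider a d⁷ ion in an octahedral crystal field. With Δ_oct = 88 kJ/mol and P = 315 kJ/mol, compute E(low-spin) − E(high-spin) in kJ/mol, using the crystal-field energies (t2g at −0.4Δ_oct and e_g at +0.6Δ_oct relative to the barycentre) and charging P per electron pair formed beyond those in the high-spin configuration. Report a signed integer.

In the high-spin limit (t2g^5 e_g^2) the orbital term is -0.8Δ_oct = -70 kJ/mol, with no excess pairing.
Low-spin t2g^6 e_g^1 gives -1.8Δ_oct = -158 kJ/mol, but forming 1 extra pair costs 1P = 315 kJ/mol, so E(LS) = -158 + 315 = 157 kJ/mol.
Thus E(LS) − E(HS) = 227 kJ/mol.

227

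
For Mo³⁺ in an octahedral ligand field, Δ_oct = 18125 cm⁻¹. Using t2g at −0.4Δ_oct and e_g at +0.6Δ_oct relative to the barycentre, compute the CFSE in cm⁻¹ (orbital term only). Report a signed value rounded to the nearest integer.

Mo is in group 6, so Mo³⁺ is d³ (6 − 3 = 3).
For octahedral d³ the high- and low-spin configurations coincide.
Configuration: t2g^3 e_g^0.
CFSE(orbital) = 3×(-0.4Δ_oct) + 0×(0.6Δ_oct) = -1.2Δ_oct; with Δ_oct = 18125 cm⁻¹ that is -21750 cm⁻¹.

-21750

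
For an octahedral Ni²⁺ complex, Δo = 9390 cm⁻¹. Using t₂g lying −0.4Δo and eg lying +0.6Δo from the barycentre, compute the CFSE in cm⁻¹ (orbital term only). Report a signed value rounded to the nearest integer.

Ni is in group 10, so Ni²⁺ is d⁸ (10 − 2 = 8).
Electron filling gives t₂g⁶ eg².
The orbital stabilization is -1.2Δo = -1.2 × 9390 = -11268 cm⁻¹.

-11268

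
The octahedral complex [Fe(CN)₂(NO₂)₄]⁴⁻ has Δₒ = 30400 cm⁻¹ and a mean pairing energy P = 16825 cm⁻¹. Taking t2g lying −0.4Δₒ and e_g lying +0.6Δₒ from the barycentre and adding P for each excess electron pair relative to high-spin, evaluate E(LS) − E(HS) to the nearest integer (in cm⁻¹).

Ligand charges: 2×(-1) from CN⁻ and 4×(-1) from NO₂⁻ sum to -6; with overall charge -4, Fe is +2.
Fe sits in group 8; removing 2 electrons leaves Fe²⁺ with 8 − 2 = 6 d electrons.
High-spin d⁶ fills as t2g^4 e_g^2 with CFSE 4(−0.4) + 2(+0.6) = -0.4Δₒ = -12160 cm⁻¹.
Low-spin t2g^6 e_g^0 gives -2.4Δₒ = -72960 cm⁻¹, but forming 2 extra pairs costs 2P = 33650 cm⁻¹, so E(LS) = -72960 + 33650 = -39310 cm⁻¹.
Thus E(LS) − E(HS) = -27150 cm⁻¹.

-27150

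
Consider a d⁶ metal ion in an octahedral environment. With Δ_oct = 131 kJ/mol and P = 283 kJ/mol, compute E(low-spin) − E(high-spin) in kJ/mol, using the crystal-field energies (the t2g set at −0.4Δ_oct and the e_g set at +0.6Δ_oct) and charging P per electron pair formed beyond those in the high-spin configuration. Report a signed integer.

In the high-spin limit (t2g^4 e_g^2) the orbital term is -0.4Δ_oct = -52 kJ/mol, with no excess pairing.
Low-spin: t2g^6 e_g^0, orbital CFSE = -2.4Δ_oct = -314 kJ/mol; plus 2 excess pairs × P = +566 kJ/mol; total 252 kJ/mol.
Thus E(LS) − E(HS) = 304 kJ/mol.

304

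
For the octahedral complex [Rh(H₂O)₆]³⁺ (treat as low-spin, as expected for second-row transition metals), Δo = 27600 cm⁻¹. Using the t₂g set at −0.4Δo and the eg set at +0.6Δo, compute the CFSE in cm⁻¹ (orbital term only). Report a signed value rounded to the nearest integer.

H₂O is neutral, so the +3 overall charge sits on Rh: oxidation state +3.
Rh is in group 9, so Rh³⁺ is d⁶ (9 − 3 = 6).
Configuration: t₂g⁶ eg⁰.
Orbital CFSE = 6(-0.4) + 0(0.6) = -2.4Δo = -2.4 × 27600 = -66240 cm⁻¹.

-66240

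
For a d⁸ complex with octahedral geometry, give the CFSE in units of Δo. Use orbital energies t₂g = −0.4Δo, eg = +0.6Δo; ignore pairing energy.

Configuration: t₂g⁶ eg².
CFSE = 6(-0.4Δo) + 2(0.6Δo) = -2.4Δo + 1.2Δo = -1.2Δo.

-1.2 Δo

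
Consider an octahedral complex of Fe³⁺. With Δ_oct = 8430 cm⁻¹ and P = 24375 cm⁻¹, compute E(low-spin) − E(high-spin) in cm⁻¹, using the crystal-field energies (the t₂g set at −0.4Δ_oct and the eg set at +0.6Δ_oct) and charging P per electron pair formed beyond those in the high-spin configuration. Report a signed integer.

31890

Group 8 minus oxidation state +3 gives a d⁵ configuration for Fe³⁺.
In the high-spin limit (t₂g³ eg²) the orbital term is 0.0Δ_oct = 0 cm⁻¹, with no excess pairing.
Low-spin t₂g⁵ eg⁰ gives -2.0Δ_oct = -16860 cm⁻¹, but forming 2 extra pairs costs 2P = 48750 cm⁻¹, so E(LS) = -16860 + 48750 = 31890 cm⁻¹.
The difference is 31890 − (0) = 31890 cm⁻¹, so high-spin lies lower.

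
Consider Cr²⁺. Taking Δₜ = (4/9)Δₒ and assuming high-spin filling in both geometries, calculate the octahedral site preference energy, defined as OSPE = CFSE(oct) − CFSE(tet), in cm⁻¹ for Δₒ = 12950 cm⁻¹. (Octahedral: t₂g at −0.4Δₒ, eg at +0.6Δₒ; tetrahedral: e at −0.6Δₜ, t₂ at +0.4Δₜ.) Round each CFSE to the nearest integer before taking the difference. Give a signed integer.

-5468

Cr²⁺: group 6, so d-count = 6 − 2 = 4.
Octahedral (high-spin): t2g^3 e_g^1, CFSE = 3(−0.4) + 1(+0.6) = -0.6Δₒ = -0.6 × 12950 = -7770 cm⁻¹.
Tetrahedral e^2 t2^2 gives -0.4Δₜ = -0.4 × (4/9) × 12950 = -2302 cm⁻¹.
OSPE = -7770 − (-2302) = -5468 cm⁻¹.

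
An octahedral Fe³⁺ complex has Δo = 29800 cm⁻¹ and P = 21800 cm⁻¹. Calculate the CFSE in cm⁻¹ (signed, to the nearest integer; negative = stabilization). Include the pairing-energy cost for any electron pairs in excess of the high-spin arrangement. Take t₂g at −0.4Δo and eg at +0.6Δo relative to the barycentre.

-16000

Fe sits in group 8; removing 3 electrons leaves Fe³⁺ with 8 − 3 = 5 d electrons.
Since Δo = 29800 cm⁻¹ > P = 21800 cm⁻¹, the complex adopts the low-spin configuration.
Configuration: t₂g⁵ eg⁰.
Orbital CFSE = -2.0Δo = -2.0 × 29800 = -59600 cm⁻¹.
Excess pairs vs high-spin: 2 − 0 = 2; pairing cost = +43600 cm⁻¹.
Net CFSE = -59600 + 43600 = -16000 cm⁻¹.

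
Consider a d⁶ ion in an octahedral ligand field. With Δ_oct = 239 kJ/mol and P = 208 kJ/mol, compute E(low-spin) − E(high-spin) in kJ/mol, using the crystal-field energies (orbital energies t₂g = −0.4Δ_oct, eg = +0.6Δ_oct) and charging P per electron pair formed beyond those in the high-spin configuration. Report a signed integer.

-62

High-spin d⁶ fills as t₂g⁴ eg² with CFSE 4(−0.4) + 2(+0.6) = -0.4Δ_oct = -96 kJ/mol.
Low-spin t₂g⁶ eg⁰ gives -2.4Δ_oct = -574 kJ/mol, but forming 2 extra pairs costs 2P = 416 kJ/mol, so E(LS) = -574 + 416 = -158 kJ/mol.
The difference is -158 − (-96) = -62 kJ/mol, so low-spin lies lower.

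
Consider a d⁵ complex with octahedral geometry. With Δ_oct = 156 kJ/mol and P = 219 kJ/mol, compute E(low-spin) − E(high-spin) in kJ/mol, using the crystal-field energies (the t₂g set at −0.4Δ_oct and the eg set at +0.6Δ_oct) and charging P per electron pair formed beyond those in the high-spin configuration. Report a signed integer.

High-spin d⁵ fills as t₂g³ eg² with CFSE 3(−0.4) + 2(+0.6) = 0.0Δ_oct = 0 kJ/mol.
For low-spin the configuration is t₂g⁵ eg⁰: orbital energy -2.0 × 156 = -312 kJ/mol, and 2 additional pairs relative to high-spin add 438 kJ/mol, giving 126 kJ/mol.
The difference is 126 − (0) = 126 kJ/mol, so high-spin lies lower.

126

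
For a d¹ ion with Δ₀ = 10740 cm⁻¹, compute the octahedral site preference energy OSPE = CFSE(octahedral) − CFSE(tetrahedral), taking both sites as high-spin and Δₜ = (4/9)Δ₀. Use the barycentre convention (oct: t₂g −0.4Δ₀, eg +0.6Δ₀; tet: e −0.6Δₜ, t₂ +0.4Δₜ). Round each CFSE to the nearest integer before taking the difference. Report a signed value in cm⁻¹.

-1432

Octahedral (high-spin): t₂g¹ eg⁰, CFSE = 1(−0.4) + 0(+0.6) = -0.4Δ₀ = -0.4 × 10740 = -4296 cm⁻¹.
Tetrahedral e¹ t₂⁰ gives -0.6Δₜ = -0.6 × (4/9) × 10740 = -2864 cm⁻¹.
OSPE = -4296 − (-2864) = -1432 cm⁻¹.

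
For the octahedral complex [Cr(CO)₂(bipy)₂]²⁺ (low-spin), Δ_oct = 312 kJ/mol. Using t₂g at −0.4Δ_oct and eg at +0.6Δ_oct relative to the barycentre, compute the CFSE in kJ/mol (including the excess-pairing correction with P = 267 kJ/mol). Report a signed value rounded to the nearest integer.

-232

Ligand charges: 2×(+0) from CO and 2×(+0) from bipy sum to +0; with overall charge +2, Cr is +2.
Cr sits in group 6; removing 2 electrons leaves Cr²⁺ with 6 − 2 = 4 d electrons.
The d⁴ electrons fill as t₂g⁴ eg⁰.
The orbital stabilization is -1.6Δ_oct = -1.6 × 312 = -499 kJ/mol.
Relative to high-spin t₂g³ eg¹ (0 paired), the low-spin configuration has 1 additional pair, contributing +1 × 267 = +267 kJ/mol.
Overall CFSE = -499 + 267 = -232 kJ/mol.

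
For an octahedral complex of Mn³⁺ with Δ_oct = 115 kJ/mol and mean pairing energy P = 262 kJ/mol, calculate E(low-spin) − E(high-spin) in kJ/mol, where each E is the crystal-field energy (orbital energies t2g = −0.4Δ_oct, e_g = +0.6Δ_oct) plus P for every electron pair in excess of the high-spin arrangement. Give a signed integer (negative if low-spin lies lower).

Group 7 minus oxidation state +3 gives a d⁴ configuration for Mn³⁺.
High-spin d⁴ fills as t2g^3 e_g^1 with CFSE 3(−0.4) + 1(+0.6) = -0.6Δ_oct = -69 kJ/mol.
Low-spin: t2g^4 e_g^0, orbital CFSE = -1.6Δ_oct = -184 kJ/mol; plus 1 excess pair × P = +262 kJ/mol; total 78 kJ/mol.
E(LS) − E(HS) = 78 − (-69) = 147 kJ/mol.

147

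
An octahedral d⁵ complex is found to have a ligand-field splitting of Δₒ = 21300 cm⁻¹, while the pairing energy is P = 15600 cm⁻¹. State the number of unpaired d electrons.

Since Δₒ = 21300 cm⁻¹ > P = 15600 cm⁻¹, the complex adopts the low-spin configuration.
Filling d⁵ accordingly: t2g^5 e_g^0.
Unpaired electrons: 1.

1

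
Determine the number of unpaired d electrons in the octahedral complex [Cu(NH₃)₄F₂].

Ligand charges: 4×(+0) from NH₃ and 2×(-1) from F⁻ sum to -2; with overall charge +0, Cu is +2.
Cu is in group 11, so Cu²⁺ is d⁹ (11 − 2 = 9).
Configuration: t₂g⁶ eg³, giving 1 unpaired electron.

1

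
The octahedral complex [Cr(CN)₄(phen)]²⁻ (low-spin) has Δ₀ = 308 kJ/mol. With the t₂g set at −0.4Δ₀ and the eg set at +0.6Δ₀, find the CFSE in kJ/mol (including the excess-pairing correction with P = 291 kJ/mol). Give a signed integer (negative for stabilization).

-202

Ligand charges: 4×(-1) from CN⁻ and 1×(+0) from phen sum to -4; with overall charge -2, Cr is +2.
Cr is in group 6, so Cr²⁺ is d⁴ (6 − 2 = 4).
Configuration: t₂g⁴ eg⁰.
The orbital stabilization is -1.6Δ₀ = -1.6 × 308 = -493 kJ/mol.
Relative to high-spin t₂g³ eg¹ (0 paired), the low-spin configuration has 1 additional pair, contributing +1 × 291 = +291 kJ/mol.
Net CFSE = -493 + 291 = -202 kJ/mol.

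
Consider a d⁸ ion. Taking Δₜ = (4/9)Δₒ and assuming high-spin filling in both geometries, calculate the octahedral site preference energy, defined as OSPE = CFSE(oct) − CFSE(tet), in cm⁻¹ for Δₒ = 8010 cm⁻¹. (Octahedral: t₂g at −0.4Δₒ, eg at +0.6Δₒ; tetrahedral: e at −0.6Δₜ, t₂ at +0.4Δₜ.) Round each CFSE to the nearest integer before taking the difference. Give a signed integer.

In an octahedral site d⁸ (HS) is t₂g⁶ eg², giving CFSE(oct) = -1.2Δₒ = -9612 cm⁻¹.
Tetrahedral: e⁴ t₂⁴, CFSE = 4(−0.6) + 4(+0.4) = -0.8Δₜ = -0.8 × (4/9) × 8010 = -2848 cm⁻¹.
OSPE = -9612 − (-2848) = -6764 cm⁻¹.

-6764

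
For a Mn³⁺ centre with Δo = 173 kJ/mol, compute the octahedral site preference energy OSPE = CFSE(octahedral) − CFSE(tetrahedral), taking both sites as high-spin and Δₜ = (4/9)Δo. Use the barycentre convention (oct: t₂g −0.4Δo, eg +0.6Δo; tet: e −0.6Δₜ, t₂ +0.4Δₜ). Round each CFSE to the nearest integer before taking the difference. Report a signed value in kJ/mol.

Mn is in group 7, so Mn³⁺ is d⁴ (7 − 3 = 4).
In an octahedral site d⁴ (HS) is t2g^3 e_g^1, giving CFSE(oct) = -0.6Δo = -104 kJ/mol.
Tetrahedral: e^2 t2^2, CFSE = 2(−0.6) + 2(+0.4) = -0.4Δₜ = -0.4 × (4/9) × 173 = -31 kJ/mol.
Subtracting, OSPE = -104 − (-31) = -73 kJ/mol.

-73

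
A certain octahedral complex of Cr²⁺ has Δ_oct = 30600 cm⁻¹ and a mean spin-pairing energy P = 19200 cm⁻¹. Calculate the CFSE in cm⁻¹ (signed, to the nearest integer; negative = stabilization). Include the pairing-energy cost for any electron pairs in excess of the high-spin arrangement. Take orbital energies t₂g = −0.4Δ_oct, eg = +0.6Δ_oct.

Cr is in group 6, so Cr²⁺ is d⁴ (6 − 2 = 4).
Since Δ_oct = 30600 cm⁻¹ > P = 19200 cm⁻¹, the complex adopts the low-spin configuration.
Configuration: t₂g⁴ eg⁰.
Orbital CFSE = -1.6Δ_oct = -1.6 × 30600 = -48960 cm⁻¹.
Excess pairs vs high-spin: 1 − 0 = 1; pairing cost = +19200 cm⁻¹.
Net CFSE = -48960 + 19200 = -29760 cm⁻¹.

-29760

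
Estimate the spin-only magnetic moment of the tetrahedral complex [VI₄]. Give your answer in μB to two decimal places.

Each I⁻ contributes -1; 4 × (-1) = -4. With overall charge +0, V is in the +4 oxidation state.
V sits in group 5; removing 4 electrons leaves V⁴⁺ with 5 − 4 = 1 d electrons.
Tetrahedral fields are weak (Δₜ ≈ 4/9 Δₒ), so electrons fill high-spin.
Configuration: e^1 t2^0 → 1 unpaired electron.
μ(spin-only) = √[1(1+2)] = √3 ≈ 1.73 μB.

1.73 μB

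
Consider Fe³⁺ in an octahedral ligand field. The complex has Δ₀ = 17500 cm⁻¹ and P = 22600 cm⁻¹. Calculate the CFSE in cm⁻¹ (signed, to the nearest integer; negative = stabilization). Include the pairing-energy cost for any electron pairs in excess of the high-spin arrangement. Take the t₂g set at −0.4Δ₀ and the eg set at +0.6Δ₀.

0

Group 8 minus oxidation state +3 gives a d⁵ configuration for Fe³⁺.
Since Δ₀ = 17500 cm⁻¹ < P = 22600 cm⁻¹, the complex adopts the high-spin configuration.
That gives t₂g³ eg².
Orbital CFSE = 0.0Δ₀ = 0.0 × 17500 = 0 cm⁻¹.
High-spin has no excess pairs, so no pairing correction applies.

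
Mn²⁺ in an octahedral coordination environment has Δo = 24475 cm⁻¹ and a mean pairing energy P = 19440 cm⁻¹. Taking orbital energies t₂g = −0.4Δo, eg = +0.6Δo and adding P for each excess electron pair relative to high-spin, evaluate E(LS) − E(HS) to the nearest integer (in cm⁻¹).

-10070

Group 7 minus oxidation state +2 gives a d⁵ configuration for Mn²⁺.
High-spin: t₂g³ eg², CFSE = 0.0Δo = 0 cm⁻¹.
For low-spin the configuration is t₂g⁵ eg⁰: orbital energy -2.0 × 24475 = -48950 cm⁻¹, and 2 additional pairs relative to high-spin add 38880 cm⁻¹, giving -10070 cm⁻¹.
The difference is -10070 − (0) = -10070 cm⁻¹, so low-spin lies lower.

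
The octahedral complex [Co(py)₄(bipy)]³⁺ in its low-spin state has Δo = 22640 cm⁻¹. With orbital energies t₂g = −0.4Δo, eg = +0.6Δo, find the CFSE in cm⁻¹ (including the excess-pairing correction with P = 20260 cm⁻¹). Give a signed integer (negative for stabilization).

-13816

Ligand charges: 4×(+0) from py and 1×(+0) from bipy sum to +0; with overall charge +3, Co is +3.
Co³⁺: group 9, so d-count = 9 − 3 = 6.
Electron filling gives t₂g⁶ eg⁰.
Orbital CFSE = 6(-0.4) + 0(0.6) = -2.4Δo = -2.4 × 22640 = -54336 cm⁻¹.
Relative to high-spin t₂g⁴ eg² (1 paired), the low-spin configuration has 2 additional pairs, contributing +2 × 20260 = +40520 cm⁻¹.
Net CFSE = -54336 + 40520 = -13816 cm⁻¹.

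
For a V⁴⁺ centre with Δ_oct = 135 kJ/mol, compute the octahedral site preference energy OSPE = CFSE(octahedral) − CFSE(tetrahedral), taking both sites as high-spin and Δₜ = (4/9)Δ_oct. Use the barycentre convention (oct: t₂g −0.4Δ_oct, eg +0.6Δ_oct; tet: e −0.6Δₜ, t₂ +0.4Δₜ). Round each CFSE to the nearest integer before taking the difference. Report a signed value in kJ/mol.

V⁴⁺: group 5, so d-count = 5 − 4 = 1.
Octahedral high-spin t2g^1 e_g^0: CFSE = -0.4 × 135 = -54 kJ/mol.
Tetrahedral: e^1 t2^0, CFSE = 1(−0.6) + 0(+0.4) = -0.6Δₜ = -0.6 × (4/9) × 135 = -36 kJ/mol.
Subtracting, OSPE = -54 − (-36) = -18 kJ/mol.

-18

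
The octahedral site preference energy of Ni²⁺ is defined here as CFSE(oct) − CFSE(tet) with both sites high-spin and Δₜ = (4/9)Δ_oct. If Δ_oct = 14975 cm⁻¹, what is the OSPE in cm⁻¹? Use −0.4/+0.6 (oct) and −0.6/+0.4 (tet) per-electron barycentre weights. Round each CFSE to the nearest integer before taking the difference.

Ni is in group 10, so Ni²⁺ is d⁸ (10 − 2 = 8).
In an octahedral site d⁸ (HS) is t2g^6 e_g^2, giving CFSE(oct) = -1.2Δ_oct = -17970 cm⁻¹.
Tetrahedral e^4 t2^4 gives -0.8Δₜ = -0.8 × (4/9) × 14975 = -5324 cm⁻¹.
Subtracting, OSPE = -17970 − (-5324) = -12646 cm⁻¹.

-12646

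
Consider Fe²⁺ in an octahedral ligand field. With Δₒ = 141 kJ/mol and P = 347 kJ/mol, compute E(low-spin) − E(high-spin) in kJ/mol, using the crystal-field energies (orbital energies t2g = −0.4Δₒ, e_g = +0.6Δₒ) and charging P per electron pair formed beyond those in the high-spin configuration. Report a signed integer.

412

Fe is in group 8, so Fe²⁺ is d⁶ (8 − 2 = 6).
High-spin: t2g^4 e_g^2, CFSE = -0.4Δₒ = -56 kJ/mol.
For low-spin the configuration is t2g^6 e_g^0: orbital energy -2.4 × 141 = -338 kJ/mol, and 2 additional pairs relative to high-spin add 694 kJ/mol, giving 356 kJ/mol.
E(LS) − E(HS) = 356 − (-56) = 412 kJ/mol.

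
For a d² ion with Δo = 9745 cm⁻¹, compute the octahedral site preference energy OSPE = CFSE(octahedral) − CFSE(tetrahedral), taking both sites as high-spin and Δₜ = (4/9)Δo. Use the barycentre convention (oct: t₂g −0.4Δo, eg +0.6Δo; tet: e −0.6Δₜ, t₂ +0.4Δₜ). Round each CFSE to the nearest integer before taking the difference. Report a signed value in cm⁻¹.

In an octahedral site d² (HS) is t2g^2 e_g^0, giving CFSE(oct) = -0.8Δo = -7796 cm⁻¹.
In a tetrahedral site the filling is e^2 t2^0: CFSE(tet) = -1.2Δₜ = -1.2 × (4/9)(9745) = -5197 cm⁻¹.
OSPE = CFSE(oct) − CFSE(tet) = -7796 − (-5197) = -2599 cm⁻¹.

-2599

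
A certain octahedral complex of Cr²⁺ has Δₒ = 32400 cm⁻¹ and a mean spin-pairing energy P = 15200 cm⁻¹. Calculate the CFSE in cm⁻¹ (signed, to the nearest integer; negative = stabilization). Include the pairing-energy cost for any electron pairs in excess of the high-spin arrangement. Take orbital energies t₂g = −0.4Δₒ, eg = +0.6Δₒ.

Group 6 minus oxidation state +2 gives a d⁴ configuration for Cr²⁺.
Since Δₒ = 32400 cm⁻¹ > P = 15200 cm⁻¹, the complex adopts the low-spin configuration.
Configuration: t₂g⁴ eg⁰.
Orbital CFSE = -1.6Δₒ = -1.6 × 32400 = -51840 cm⁻¹.
Excess pairs vs high-spin: 1 − 0 = 1; pairing cost = +15200 cm⁻¹.
Net CFSE = -51840 + 15200 = -36640 cm⁻¹.

-36640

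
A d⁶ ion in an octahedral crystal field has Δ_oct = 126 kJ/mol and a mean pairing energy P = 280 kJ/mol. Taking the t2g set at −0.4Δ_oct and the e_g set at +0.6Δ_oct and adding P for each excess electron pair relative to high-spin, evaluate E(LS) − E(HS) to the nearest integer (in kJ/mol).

High-spin d⁶ fills as t2g^4 e_g^2 with CFSE 4(−0.4) + 2(+0.6) = -0.4Δ_oct = -50 kJ/mol.
For low-spin the configuration is t2g^6 e_g^0: orbital energy -2.4 × 126 = -302 kJ/mol, and 2 additional pairs relative to high-spin add 560 kJ/mol, giving 258 kJ/mol.
E(LS) − E(HS) = 258 − (-50) = 308 kJ/mol.

308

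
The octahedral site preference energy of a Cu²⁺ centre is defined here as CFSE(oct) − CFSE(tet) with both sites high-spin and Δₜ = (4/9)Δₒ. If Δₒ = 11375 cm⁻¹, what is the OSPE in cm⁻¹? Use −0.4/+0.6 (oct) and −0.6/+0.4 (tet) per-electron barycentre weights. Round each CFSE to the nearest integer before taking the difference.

Cu is in group 11, so Cu²⁺ is d⁹ (11 − 2 = 9).
Octahedral high-spin t₂g⁶ eg³: CFSE = -0.6 × 11375 = -6825 cm⁻¹.
Tetrahedral: e⁴ t₂⁵, CFSE = 4(−0.6) + 5(+0.4) = -0.4Δₜ = -0.4 × (4/9) × 11375 = -2022 cm⁻¹.
OSPE = CFSE(oct) − CFSE(tet) = -6825 − (-2022) = -4803 cm⁻¹.

-4803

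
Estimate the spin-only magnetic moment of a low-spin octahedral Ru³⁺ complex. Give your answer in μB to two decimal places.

1.73 μB

Ru is in group 8, so Ru³⁺ is d⁵ (8 − 3 = 5).
Configuration: t₂g⁵ eg⁰ → 1 unpaired electron.
μ(spin-only) = √[1(1+2)] = √3 ≈ 1.73 μB.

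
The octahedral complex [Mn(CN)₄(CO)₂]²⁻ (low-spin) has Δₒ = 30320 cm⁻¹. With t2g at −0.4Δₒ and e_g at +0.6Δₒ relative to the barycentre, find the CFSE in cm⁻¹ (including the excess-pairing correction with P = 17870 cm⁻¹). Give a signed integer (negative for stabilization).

Ligand charges: 4×(-1) from CN⁻ and 2×(+0) from CO sum to -4; with overall charge -2, Mn is +2.
Mn²⁺: group 7, so d-count = 7 − 2 = 5.
Configuration: t2g^5 e_g^0.
CFSE(orbital) = 5×(-0.4Δₒ) + 0×(0.6Δₒ) = -2.0Δₒ; with Δₒ = 30320 cm⁻¹ that is -60640 cm⁻¹.
Pairing penalty: 2 pairs vs 0 in the high-spin reference → 2 extra × P = 35740 cm⁻¹.
Net CFSE = -60640 + 35740 = -24900 cm⁻¹.

-24900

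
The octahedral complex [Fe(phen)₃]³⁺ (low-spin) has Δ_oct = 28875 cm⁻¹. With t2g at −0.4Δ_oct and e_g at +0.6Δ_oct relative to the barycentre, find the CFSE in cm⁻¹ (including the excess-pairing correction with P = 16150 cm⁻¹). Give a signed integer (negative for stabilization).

phen is neutral, so the +3 overall charge sits on Fe: oxidation state +3.
Fe sits in group 8; removing 3 electrons leaves Fe³⁺ with 8 − 3 = 5 d electrons.
Electron filling gives t2g^5 e_g^0.
The orbital stabilization is -2.0Δ_oct = -2.0 × 28875 = -57750 cm⁻¹.
High-spin d⁵ would be t2g^3 e_g^2 with 0 pairs; low-spin has 2, so 2 excess pairs cost +2P = +32300 cm⁻¹.
Combining: -57750 + 32300 = -25450 cm⁻¹.

-25450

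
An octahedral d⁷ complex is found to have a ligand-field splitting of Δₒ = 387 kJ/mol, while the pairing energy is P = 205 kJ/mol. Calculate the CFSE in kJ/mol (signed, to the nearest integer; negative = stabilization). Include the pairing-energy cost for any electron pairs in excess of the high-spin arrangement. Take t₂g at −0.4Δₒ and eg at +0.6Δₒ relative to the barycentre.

-492

With Δₒ > P the complex is low-spin.
Filling d⁷ accordingly: t₂g⁶ eg¹.
Orbital CFSE = -1.8Δₒ = -1.8 × 387 = -697 kJ/mol.
Excess pairs vs high-spin: 3 − 2 = 1; pairing cost = +205 kJ/mol.
Net CFSE = -697 + 205 = -492 kJ/mol.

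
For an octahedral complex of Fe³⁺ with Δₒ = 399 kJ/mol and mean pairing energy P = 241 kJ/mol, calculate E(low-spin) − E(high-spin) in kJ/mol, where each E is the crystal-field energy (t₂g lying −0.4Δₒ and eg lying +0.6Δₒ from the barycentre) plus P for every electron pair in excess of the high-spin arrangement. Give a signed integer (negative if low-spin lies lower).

-316

Fe sits in group 8; removing 3 electrons leaves Fe³⁺ with 8 − 3 = 5 d electrons.
High-spin: t₂g³ eg², CFSE = 0.0Δₒ = 0 kJ/mol.
For low-spin the configuration is t₂g⁵ eg⁰: orbital energy -2.0 × 399 = -798 kJ/mol, and 2 additional pairs relative to high-spin add 482 kJ/mol, giving -316 kJ/mol.
Thus E(LS) − E(HS) = -316 kJ/mol.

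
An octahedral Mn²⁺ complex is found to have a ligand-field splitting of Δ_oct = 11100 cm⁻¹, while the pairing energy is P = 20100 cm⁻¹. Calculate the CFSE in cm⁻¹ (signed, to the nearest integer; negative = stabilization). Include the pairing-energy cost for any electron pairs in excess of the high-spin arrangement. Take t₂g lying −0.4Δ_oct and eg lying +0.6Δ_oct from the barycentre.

Mn²⁺: group 7, so d-count = 7 − 2 = 5.
With Δ_oct < P the complex is high-spin.
Filling d⁵ accordingly: t₂g³ eg².
Orbital CFSE = 0.0Δ_oct = 0.0 × 11100 = 0 cm⁻¹.
High-spin has no excess pairs, so no pairing correction applies.

0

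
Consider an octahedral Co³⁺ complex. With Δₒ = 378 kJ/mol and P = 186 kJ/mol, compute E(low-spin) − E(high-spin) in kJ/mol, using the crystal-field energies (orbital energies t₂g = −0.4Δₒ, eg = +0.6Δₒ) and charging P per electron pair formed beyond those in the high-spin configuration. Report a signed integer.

Co³⁺: group 9, so d-count = 9 − 3 = 6.
High-spin: t₂g⁴ eg², CFSE = -0.4Δₒ = -151 kJ/mol.
Low-spin t₂g⁶ eg⁰ gives -2.4Δₒ = -907 kJ/mol, but forming 2 extra pairs costs 2P = 372 kJ/mol, so E(LS) = -907 + 372 = -535 kJ/mol.
The difference is -535 − (-151) = -384 kJ/mol, so low-spin lies lower.

-384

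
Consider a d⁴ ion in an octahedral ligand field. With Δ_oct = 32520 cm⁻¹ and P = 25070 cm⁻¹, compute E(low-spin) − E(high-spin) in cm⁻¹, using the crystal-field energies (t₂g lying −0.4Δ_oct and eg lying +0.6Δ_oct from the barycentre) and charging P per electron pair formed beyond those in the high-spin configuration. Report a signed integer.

-7450

High-spin d⁴ fills as t₂g³ eg¹ with CFSE 3(−0.4) + 1(+0.6) = -0.6Δ_oct = -19512 cm⁻¹.
For low-spin the configuration is t₂g⁴ eg⁰: orbital energy -1.6 × 32520 = -52032 cm⁻¹, and 1 additional pair relative to high-spin adds 25070 cm⁻¹, giving -26962 cm⁻¹.
The difference is -26962 − (-19512) = -7450 cm⁻¹, so low-spin lies lower.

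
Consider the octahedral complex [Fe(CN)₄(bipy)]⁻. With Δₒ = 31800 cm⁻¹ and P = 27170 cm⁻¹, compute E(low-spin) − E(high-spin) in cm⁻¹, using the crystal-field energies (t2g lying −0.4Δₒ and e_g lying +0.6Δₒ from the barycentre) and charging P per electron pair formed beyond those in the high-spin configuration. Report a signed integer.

-9260

Ligand charges: 4×(-1) from CN⁻ and 1×(+0) from bipy sum to -4; with overall charge -1, Fe is +3.
Fe is in group 8, so Fe³⁺ is d⁵ (8 − 3 = 5).
High-spin d⁵ fills as t2g^3 e_g^2 with CFSE 3(−0.4) + 2(+0.6) = 0.0Δₒ = 0 cm⁻¹.
Low-spin: t2g^5 e_g^0, orbital CFSE = -2.0Δₒ = -63600 cm⁻¹; plus 2 excess pairs × P = +54340 cm⁻¹; total -9260 cm⁻¹.
E(LS) − E(HS) = -9260 − (0) = -9260 cm⁻¹.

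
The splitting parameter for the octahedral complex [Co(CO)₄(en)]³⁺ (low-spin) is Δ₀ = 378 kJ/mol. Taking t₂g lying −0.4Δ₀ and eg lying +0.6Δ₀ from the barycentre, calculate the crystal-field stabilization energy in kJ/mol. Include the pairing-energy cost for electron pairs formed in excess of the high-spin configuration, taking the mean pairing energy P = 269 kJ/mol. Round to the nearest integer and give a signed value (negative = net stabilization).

-369

Ligand charges: 4×(+0) from CO and 1×(+0) from en sum to +0; with overall charge +3, Co is +3.
Co is in group 9, so Co³⁺ is d⁶ (9 − 3 = 6).
Electron filling gives t₂g⁶ eg⁰.
Orbital CFSE = 6(-0.4) + 0(0.6) = -2.4Δ₀ = -2.4 × 378 = -907 kJ/mol.
High-spin d⁶ would be t₂g⁴ eg² with 1 pair; low-spin has 3, so 2 excess pairs cost +2P = +538 kJ/mol.
Combining: -907 + 538 = -369 kJ/mol.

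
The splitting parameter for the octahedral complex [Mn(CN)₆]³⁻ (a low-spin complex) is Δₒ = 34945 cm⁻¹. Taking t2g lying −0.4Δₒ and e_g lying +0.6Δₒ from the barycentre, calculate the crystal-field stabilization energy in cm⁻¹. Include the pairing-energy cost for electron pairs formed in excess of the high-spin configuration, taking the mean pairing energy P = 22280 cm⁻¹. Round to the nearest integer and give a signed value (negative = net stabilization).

-33632

Each CN⁻ contributes -1; 6 × (-1) = -6. With overall charge -3, Mn is in the +3 oxidation state.
Mn³⁺: group 7, so d-count = 7 − 3 = 4.
The d⁴ electrons fill as t2g^4 e_g^0.
Orbital CFSE = 4(-0.4) + 0(0.6) = -1.6Δₒ = -1.6 × 34945 = -55912 cm⁻¹.
Relative to high-spin t2g^3 e_g^1 (0 paired), the low-spin configuration has 1 additional pair, contributing +1 × 22280 = +22280 cm⁻¹.
Overall CFSE = -55912 + 22280 = -33632 cm⁻¹.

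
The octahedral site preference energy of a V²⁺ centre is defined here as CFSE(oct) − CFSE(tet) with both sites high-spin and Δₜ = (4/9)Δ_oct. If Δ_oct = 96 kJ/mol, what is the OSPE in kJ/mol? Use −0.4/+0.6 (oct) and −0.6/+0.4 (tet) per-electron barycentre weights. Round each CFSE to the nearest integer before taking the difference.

-81

V sits in group 5; removing 2 electrons leaves V²⁺ with 5 − 2 = 3 d electrons.
In an octahedral site d³ (HS) is t₂g³ eg⁰, giving CFSE(oct) = -1.2Δ_oct = -115 kJ/mol.
Tetrahedral e² t₂¹ gives -0.8Δₜ = -0.8 × (4/9) × 96 = -34 kJ/mol.
Subtracting, OSPE = -115 − (-34) = -81 kJ/mol.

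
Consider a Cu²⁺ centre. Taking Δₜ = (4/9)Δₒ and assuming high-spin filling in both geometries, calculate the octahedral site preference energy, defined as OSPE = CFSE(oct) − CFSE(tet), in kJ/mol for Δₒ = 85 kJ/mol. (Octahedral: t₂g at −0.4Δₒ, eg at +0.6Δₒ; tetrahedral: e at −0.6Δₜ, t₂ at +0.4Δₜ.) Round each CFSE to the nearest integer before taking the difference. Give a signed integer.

-36

Group 11 minus oxidation state +2 gives a d⁹ configuration for Cu²⁺.
Octahedral high-spin t₂g⁶ eg³: CFSE = -0.6 × 85 = -51 kJ/mol.
Tetrahedral e⁴ t₂⁵ gives -0.4Δₜ = -0.4 × (4/9) × 85 = -15 kJ/mol.
OSPE = -51 − (-15) = -36 kJ/mol.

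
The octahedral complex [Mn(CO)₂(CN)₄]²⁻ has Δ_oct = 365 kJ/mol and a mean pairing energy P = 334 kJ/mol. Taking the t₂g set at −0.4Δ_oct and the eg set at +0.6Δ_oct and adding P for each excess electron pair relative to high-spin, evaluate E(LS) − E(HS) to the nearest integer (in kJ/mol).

Ligand charges: 2×(+0) from CO and 4×(-1) from CN⁻ sum to -4; with overall charge -2, Mn is +2.
Mn sits in group 7; removing 2 electrons leaves Mn²⁺ with 7 − 2 = 5 d electrons.
In the high-spin limit (t₂g³ eg²) the orbital term is 0.0Δ_oct = 0 kJ/mol, with no excess pairing.
Low-spin t₂g⁵ eg⁰ gives -2.0Δ_oct = -730 kJ/mol, but forming 2 extra pairs costs 2P = 668 kJ/mol, so E(LS) = -730 + 668 = -62 kJ/mol.
The difference is -62 − (0) = -62 kJ/mol, so low-spin lies lower.

-62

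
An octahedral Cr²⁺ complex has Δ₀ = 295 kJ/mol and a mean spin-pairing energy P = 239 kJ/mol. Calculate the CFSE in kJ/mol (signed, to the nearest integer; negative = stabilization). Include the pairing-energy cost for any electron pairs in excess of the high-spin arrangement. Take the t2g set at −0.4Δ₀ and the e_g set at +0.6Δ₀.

-233

Cr is in group 6, so Cr²⁺ is d⁴ (6 − 2 = 4).
With Δ₀ > P the complex is low-spin.
That gives t2g^4 e_g^0.
Orbital CFSE = -1.6Δ₀ = -1.6 × 295 = -472 kJ/mol.
Excess pairs vs high-spin: 1 − 0 = 1; pairing cost = +239 kJ/mol.
Net CFSE = -472 + 239 = -233 kJ/mol.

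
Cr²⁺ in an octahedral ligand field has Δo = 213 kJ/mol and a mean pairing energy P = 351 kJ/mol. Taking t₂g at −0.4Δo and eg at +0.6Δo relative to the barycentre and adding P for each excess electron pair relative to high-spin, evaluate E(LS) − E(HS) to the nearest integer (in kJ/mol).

Group 6 minus oxidation state +2 gives a d⁴ configuration for Cr²⁺.
In the high-spin limit (t₂g³ eg¹) the orbital term is -0.6Δo = -128 kJ/mol, with no excess pairing.
For low-spin the configuration is t₂g⁴ eg⁰: orbital energy -1.6 × 213 = -341 kJ/mol, and 1 additional pair relative to high-spin adds 351 kJ/mol, giving 10 kJ/mol.
The difference is 10 − (-128) = 138 kJ/mol, so high-spin lies lower.

138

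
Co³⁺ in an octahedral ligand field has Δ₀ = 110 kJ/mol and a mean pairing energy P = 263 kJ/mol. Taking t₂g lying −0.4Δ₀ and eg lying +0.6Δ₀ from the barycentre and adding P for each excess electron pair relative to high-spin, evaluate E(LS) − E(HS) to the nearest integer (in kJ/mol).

Co is in group 9, so Co³⁺ is d⁶ (9 − 3 = 6).
High-spin: t₂g⁴ eg², CFSE = -0.4Δ₀ = -44 kJ/mol.
Low-spin t₂g⁶ eg⁰ gives -2.4Δ₀ = -264 kJ/mol, but forming 2 extra pairs costs 2P = 526 kJ/mol, so E(LS) = -264 + 526 = 262 kJ/mol.
E(LS) − E(HS) = 262 − (-44) = 306 kJ/mol.

306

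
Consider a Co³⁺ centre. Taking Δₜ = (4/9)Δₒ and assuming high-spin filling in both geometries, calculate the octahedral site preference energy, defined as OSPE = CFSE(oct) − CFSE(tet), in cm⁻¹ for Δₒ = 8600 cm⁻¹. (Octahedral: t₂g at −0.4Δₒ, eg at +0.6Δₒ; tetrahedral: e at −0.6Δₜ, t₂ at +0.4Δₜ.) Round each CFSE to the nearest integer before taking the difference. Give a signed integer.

Co³⁺: group 9, so d-count = 9 − 3 = 6.
Octahedral (high-spin): t2g^4 e_g^2, CFSE = 4(−0.4) + 2(+0.6) = -0.4Δₒ = -0.4 × 8600 = -3440 cm⁻¹.
In a tetrahedral site the filling is e^3 t2^3: CFSE(tet) = -0.6Δₜ = -0.6 × (4/9)(8600) = -2293 cm⁻¹.
OSPE = CFSE(oct) − CFSE(tet) = -3440 − (-2293) = -1147 cm⁻¹.

-1147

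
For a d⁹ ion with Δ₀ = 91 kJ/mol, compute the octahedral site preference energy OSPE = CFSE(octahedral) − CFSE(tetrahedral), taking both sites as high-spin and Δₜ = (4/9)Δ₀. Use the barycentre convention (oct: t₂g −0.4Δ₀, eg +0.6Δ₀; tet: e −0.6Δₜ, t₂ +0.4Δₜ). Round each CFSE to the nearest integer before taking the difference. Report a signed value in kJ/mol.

-39

Octahedral high-spin t₂g⁶ eg³: CFSE = -0.6 × 91 = -55 kJ/mol.
Tetrahedral: e⁴ t₂⁵, CFSE = 4(−0.6) + 5(+0.4) = -0.4Δₜ = -0.4 × (4/9) × 91 = -16 kJ/mol.
OSPE = -55 − (-16) = -39 kJ/mol.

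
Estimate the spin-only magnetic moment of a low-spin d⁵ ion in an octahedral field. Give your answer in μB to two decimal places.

Configuration: t2g^5 e_g^0 → 1 unpaired electron.
μ(spin-only) = √[1(1+2)] = √3 ≈ 1.73 μB.

1.73 μB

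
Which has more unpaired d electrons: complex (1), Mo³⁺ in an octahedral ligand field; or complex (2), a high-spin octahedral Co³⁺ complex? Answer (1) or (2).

(1): Mo³⁺: group 6, so d-count = 6 − 3 = 3; t2g^3 e_g^0 → 3 unpaired.
(2): Co sits in group 9; removing 3 electrons leaves Co³⁺ with 9 − 3 = 6 d electrons; t₂g⁴ eg² → 4 unpaired.
So (2) has more unpaired electrons.

(2)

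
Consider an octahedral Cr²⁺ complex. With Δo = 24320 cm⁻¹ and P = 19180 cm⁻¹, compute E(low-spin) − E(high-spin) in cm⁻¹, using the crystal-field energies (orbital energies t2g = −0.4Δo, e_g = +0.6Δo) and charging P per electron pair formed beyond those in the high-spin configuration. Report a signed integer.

-5140

Cr sits in group 6; removing 2 electrons leaves Cr²⁺ with 6 − 2 = 4 d electrons.
High-spin: t2g^3 e_g^1, CFSE = -0.6Δo = -14592 cm⁻¹.
Low-spin: t2g^4 e_g^0, orbital CFSE = -1.6Δo = -38912 cm⁻¹; plus 1 excess pair × P = +19180 cm⁻¹; total -19732 cm⁻¹.
Thus E(LS) − E(HS) = -5140 cm⁻¹.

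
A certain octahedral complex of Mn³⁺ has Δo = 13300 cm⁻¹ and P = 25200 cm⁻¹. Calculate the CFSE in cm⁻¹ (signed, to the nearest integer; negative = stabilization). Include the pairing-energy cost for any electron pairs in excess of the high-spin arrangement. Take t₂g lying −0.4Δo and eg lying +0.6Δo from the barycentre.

-7980

Mn is in group 7, so Mn³⁺ is d⁴ (7 − 3 = 4).
Since Δo = 13300 cm⁻¹ < P = 25200 cm⁻¹, the complex adopts the high-spin configuration.
That gives t₂g³ eg¹.
Orbital CFSE = -0.6Δo = -0.6 × 13300 = -7980 cm⁻¹.
High-spin has no excess pairs, so no pairing correction applies.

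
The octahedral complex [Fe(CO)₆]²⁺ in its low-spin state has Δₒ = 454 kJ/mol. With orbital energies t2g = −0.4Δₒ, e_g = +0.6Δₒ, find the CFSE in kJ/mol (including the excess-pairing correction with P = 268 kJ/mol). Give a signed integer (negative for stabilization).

-554

CO is neutral, so the +2 overall charge sits on Fe: oxidation state +2.
Fe is in group 8, so Fe²⁺ is d⁶ (8 − 2 = 6).
Configuration: t2g^6 e_g^0.
CFSE(orbital) = 6×(-0.4Δₒ) + 0×(0.6Δₒ) = -2.4Δₒ; with Δₒ = 454 kJ/mol that is -1090 kJ/mol.
High-spin d⁶ would be t2g^4 e_g^2 with 1 pair; low-spin has 3, so 2 excess pairs cost +2P = +536 kJ/mol.
Combining: -1090 + 536 = -554 kJ/mol.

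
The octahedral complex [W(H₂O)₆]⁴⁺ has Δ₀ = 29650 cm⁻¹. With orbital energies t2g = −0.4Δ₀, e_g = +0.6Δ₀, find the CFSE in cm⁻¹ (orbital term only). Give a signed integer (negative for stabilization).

H₂O is neutral, so the +4 overall charge sits on W: oxidation state +4.
Group 6 minus oxidation state +4 gives a d² configuration for W⁴⁺.
Electron filling gives t2g^2 e_g^0.
CFSE(orbital) = 2×(-0.4Δ₀) + 0×(0.6Δ₀) = -0.8Δ₀; with Δ₀ = 29650 cm⁻¹ that is -23720 cm⁻¹.

-23720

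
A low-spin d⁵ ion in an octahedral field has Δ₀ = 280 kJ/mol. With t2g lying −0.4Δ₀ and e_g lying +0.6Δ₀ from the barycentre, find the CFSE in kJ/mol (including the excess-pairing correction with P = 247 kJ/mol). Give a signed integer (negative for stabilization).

-66

Configuration: t2g^5 e_g^0.
Orbital CFSE = 5(-0.4) + 0(0.6) = -2.0Δ₀ = -2.0 × 280 = -560 kJ/mol.
Relative to high-spin t2g^3 e_g^2 (0 paired), the low-spin configuration has 2 additional pairs, contributing +2 × 247 = +494 kJ/mol.
Net CFSE = -560 + 494 = -66 kJ/mol.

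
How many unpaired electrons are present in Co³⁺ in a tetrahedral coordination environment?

Co sits in group 9; removing 3 electrons leaves Co³⁺ with 9 − 3 = 6 d electrons.
With tetrahedral geometry the complex is necessarily high-spin.
Configuration: e^3 t2^3, giving 4 unpaired electrons.

4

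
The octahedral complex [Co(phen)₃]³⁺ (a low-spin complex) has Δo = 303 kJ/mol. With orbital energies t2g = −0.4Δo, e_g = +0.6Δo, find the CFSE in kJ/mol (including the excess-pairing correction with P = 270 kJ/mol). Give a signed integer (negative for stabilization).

phen is neutral, so the +3 overall charge sits on Co: oxidation state +3.
Group 9 minus oxidation state +3 gives a d⁶ configuration for Co³⁺.
Electron filling gives t2g^6 e_g^0.
Orbital CFSE = 6(-0.4) + 0(0.6) = -2.4Δo = -2.4 × 303 = -727 kJ/mol.
High-spin d⁶ would be t2g^4 e_g^2 with 1 pair; low-spin has 3, so 2 excess pairs cost +2P = +540 kJ/mol.
Combining: -727 + 540 = -187 kJ/mol.

-187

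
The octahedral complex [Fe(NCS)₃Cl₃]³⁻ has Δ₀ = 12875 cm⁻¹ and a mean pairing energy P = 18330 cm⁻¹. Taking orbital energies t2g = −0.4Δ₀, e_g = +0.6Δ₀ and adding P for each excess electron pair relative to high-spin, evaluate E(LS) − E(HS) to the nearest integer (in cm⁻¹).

Ligand charges: 3×(-1) from NCS⁻ and 3×(-1) from Cl⁻ sum to -6; with overall charge -3, Fe is +3.
Fe is in group 8, so Fe³⁺ is d⁵ (8 − 3 = 5).
High-spin: t2g^3 e_g^2, CFSE = 0.0Δ₀ = 0 cm⁻¹.
Low-spin: t2g^5 e_g^0, orbital CFSE = -2.0Δ₀ = -25750 cm⁻¹; plus 2 excess pairs × P = +36660 cm⁻¹; total 10910 cm⁻¹.
The difference is 10910 − (0) = 10910 cm⁻¹, so high-spin lies lower.

10910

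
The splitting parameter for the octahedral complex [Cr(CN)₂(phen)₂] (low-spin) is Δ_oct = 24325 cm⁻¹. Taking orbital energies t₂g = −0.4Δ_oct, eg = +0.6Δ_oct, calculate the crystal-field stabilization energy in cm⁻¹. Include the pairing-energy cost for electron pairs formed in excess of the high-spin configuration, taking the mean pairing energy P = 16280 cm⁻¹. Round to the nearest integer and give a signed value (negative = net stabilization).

-22640

Ligand charges: 2×(-1) from CN⁻ and 2×(+0) from phen sum to -2; with overall charge +0, Cr is +2.
Cr is in group 6, so Cr²⁺ is d⁴ (6 − 2 = 4).
Electron filling gives t₂g⁴ eg⁰.
Orbital CFSE = 4(-0.4) + 0(0.6) = -1.6Δ_oct = -1.6 × 24325 = -38920 cm⁻¹.
Relative to high-spin t₂g³ eg¹ (0 paired), the low-spin configuration has 1 additional pair, contributing +1 × 16280 = +16280 cm⁻¹.
Combining: -38920 + 16280 = -22640 cm⁻¹.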